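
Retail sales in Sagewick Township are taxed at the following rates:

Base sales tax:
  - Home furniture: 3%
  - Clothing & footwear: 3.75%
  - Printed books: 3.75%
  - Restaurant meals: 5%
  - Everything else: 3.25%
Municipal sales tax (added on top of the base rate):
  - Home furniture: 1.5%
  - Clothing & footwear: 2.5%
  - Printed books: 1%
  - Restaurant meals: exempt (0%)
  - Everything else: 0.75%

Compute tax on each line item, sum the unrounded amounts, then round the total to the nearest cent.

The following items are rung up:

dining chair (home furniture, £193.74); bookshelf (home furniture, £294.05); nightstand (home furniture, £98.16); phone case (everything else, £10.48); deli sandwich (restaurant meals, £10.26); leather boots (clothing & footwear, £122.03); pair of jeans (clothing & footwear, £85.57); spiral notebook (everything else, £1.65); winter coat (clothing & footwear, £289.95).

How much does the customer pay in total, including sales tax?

£1164.35

Dining chair £193.74: home furniture → 3% + 1.5% municipal = 4.5% → £8.7183
Bookshelf £294.05: home furniture → 3% + 1.5% municipal = 4.5% → £13.23225
Nightstand £98.16: home furniture → 3% + 1.5% municipal = 4.5% → £4.4172
Phone case £10.48: everything else → 3.25% + 0.75% municipal = 4% → £0.4192
Deli sandwich £10.26: restaurant meals → 5% + 0% municipal = 5% → £0.513
Leather boots £122.03: clothing & footwear → 3.75% + 2.5% municipal = 6.25% → £7.626875
Pair of jeans £85.57: clothing & footwear → 3.75% + 2.5% municipal = 6.25% → £5.348125
Spiral notebook £1.65: everything else → 3.25% + 0.75% municipal = 4% → £0.066
Winter coat £289.95: clothing & footwear → 3.75% + 2.5% municipal = 6.25% → £18.121875
Subtotal = £1105.89; unrounded tax = £58.462825 → £58.46; total due = £1164.35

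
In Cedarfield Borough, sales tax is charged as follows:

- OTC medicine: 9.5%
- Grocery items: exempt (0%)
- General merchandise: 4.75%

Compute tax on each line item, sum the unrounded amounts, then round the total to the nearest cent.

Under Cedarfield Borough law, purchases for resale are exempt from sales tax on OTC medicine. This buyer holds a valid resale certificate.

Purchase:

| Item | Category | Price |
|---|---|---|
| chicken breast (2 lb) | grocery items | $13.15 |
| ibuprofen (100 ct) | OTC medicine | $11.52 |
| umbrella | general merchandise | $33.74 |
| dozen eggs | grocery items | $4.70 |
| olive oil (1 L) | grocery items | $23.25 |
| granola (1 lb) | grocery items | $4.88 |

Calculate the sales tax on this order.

Chicken breast (2 lb) $13.15: grocery items → 0% → $0.00
Ibuprofen (100 ct) $11.52: OTC medicine, buyer-exempt → 0% → $0.00
Umbrella $33.74: general merchandise → 4.75% → $1.60265
Dozen eggs $4.70: grocery items → 0% → $0.00
Olive oil (1 L) $23.25: grocery items → 0% → $0.00
Granola (1 lb) $4.88: grocery items → 0% → $0.00
Unrounded tax sum = $1.60265 → $1.60

$1.60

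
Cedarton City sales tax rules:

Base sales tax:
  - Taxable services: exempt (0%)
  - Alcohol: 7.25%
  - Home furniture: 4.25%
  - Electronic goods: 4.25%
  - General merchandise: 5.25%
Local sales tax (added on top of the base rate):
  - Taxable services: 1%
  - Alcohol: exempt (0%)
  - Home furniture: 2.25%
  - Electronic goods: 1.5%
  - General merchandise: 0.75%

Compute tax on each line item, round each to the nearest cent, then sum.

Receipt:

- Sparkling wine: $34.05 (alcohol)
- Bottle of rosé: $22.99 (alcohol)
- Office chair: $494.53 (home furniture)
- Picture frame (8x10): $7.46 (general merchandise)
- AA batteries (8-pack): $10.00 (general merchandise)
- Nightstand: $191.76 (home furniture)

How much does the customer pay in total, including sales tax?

$810.58

Sparkling wine $34.05: alcohol → 7.25% + 0% local = 7.25% → $2.47
Bottle of rosé $22.99: alcohol → 7.25% + 0% local = 7.25% → $1.67
Office chair $494.53: home furniture → 4.25% + 2.25% local = 6.5% → $32.14
Picture frame (8x10) $7.46: general merchandise → 5.25% + 0.75% local = 6% → $0.45
AA batteries (8-pack) $10.00: general merchandise → 5.25% + 0.75% local = 6% → $0.60
Nightstand $191.76: home furniture → 4.25% + 2.25% local = 6.5% → $12.46
Subtotal = $760.79; tax = $49.79; total due = $810.58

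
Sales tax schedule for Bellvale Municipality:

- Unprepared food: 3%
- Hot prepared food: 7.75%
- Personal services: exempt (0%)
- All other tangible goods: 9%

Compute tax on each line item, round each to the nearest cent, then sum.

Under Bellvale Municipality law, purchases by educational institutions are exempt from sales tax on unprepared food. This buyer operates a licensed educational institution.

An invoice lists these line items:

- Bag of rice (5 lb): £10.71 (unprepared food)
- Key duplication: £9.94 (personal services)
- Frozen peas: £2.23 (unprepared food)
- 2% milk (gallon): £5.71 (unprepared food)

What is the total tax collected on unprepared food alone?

Bag of rice (5 lb) £10.71: unprepared food, buyer-exempt → 0% → £0.00
Frozen peas £2.23: unprepared food, buyer-exempt → 0% → £0.00
2% milk (gallon) £5.71: unprepared food, buyer-exempt → 0% → £0.00
Tax on unprepared food = £0.00 + £0.00 + £0.00 = £0.00

£0.00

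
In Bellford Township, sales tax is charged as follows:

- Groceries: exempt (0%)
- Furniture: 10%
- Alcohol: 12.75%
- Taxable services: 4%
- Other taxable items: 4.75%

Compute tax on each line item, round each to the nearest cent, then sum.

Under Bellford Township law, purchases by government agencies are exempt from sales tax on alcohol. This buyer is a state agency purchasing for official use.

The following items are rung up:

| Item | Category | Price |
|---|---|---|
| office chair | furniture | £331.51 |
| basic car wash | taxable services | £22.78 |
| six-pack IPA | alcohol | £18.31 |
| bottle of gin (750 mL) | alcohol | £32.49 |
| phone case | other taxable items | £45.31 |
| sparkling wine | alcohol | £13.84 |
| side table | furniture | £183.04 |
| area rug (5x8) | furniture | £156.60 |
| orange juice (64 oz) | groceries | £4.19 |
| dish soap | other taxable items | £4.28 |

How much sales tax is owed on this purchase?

Office chair £331.51: furniture → 10% → £33.15
Basic car wash £22.78: taxable services → 4% → £0.91
Six-pack IPA £18.31: alcohol, buyer-exempt → 0% → £0.00
Bottle of gin (750 mL) £32.49: alcohol, buyer-exempt → 0% → £0.00
Phone case £45.31: other taxable items → 4.75% → £2.15
Sparkling wine £13.84: alcohol, buyer-exempt → 0% → £0.00
Side table £183.04: furniture → 10% → £18.30
Area rug (5x8) £156.60: furniture → 10% → £15.66
Orange juice (64 oz) £4.19: groceries → 0% → £0.00
Dish soap £4.28: other taxable items → 4.75% → £0.20
Total tax = £33.15 + £0.91 + £2.15 + £18.30 + £15.66 + £0.20 = £70.37

£70.37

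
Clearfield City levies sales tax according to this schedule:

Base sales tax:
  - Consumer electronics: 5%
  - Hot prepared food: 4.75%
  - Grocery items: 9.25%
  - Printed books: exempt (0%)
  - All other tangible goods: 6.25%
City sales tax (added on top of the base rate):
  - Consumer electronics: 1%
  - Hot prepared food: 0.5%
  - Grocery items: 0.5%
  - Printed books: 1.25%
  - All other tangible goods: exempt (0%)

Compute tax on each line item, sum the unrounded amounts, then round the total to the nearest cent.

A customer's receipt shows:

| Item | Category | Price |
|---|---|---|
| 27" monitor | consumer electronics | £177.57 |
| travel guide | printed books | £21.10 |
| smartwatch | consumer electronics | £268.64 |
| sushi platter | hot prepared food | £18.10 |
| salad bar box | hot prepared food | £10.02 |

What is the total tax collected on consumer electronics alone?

27" monitor £177.57: consumer electronics → 5% + 1% city = 6% → £10.6542
Smartwatch £268.64: consumer electronics → 5% + 1% city = 6% → £16.1184
Tax on consumer electronics: unrounded sum = £26.7726 → £26.77

£26.77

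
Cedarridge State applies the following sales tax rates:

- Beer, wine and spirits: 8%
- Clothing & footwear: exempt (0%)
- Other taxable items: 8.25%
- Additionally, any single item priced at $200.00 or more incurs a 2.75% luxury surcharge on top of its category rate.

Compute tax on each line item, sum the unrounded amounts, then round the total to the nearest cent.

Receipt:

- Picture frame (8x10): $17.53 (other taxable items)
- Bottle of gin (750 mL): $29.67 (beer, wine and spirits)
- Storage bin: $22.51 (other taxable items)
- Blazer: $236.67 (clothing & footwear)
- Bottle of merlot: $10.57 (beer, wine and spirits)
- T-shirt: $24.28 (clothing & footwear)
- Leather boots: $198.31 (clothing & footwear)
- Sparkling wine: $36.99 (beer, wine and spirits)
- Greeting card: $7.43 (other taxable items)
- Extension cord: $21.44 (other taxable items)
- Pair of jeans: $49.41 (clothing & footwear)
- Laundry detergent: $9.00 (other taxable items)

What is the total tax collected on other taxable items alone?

$6.43

Picture frame (8x10) $17.53: other taxable items → 8.25% → $1.446225
Storage bin $22.51: other taxable items → 8.25% → $1.857075
Greeting card $7.43: other taxable items → 8.25% → $0.612975
Extension cord $21.44: other taxable items → 8.25% → $1.7688
Laundry detergent $9.00: other taxable items → 8.25% → $0.7425
Tax on other taxable items: unrounded sum = $6.427575 → $6.43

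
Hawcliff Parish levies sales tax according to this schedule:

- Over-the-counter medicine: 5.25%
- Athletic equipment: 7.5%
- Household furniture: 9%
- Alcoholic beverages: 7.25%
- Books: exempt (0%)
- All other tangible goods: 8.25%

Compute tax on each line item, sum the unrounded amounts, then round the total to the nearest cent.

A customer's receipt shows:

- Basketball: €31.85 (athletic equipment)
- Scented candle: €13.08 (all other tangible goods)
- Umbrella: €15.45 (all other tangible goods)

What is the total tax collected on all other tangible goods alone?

€2.35

Scented candle €13.08: all other tangible goods → 8.25% → €1.0791
Umbrella €15.45: all other tangible goods → 8.25% → €1.274625
Tax on all other tangible goods: unrounded sum = €2.353725 → €2.35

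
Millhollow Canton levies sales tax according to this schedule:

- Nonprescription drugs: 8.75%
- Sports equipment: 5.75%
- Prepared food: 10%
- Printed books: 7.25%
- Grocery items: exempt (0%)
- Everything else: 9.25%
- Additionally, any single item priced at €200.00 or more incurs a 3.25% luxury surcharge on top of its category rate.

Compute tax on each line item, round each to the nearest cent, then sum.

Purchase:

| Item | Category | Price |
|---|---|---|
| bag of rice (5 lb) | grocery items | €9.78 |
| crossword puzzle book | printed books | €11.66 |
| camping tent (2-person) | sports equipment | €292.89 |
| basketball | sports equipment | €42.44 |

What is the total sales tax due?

Bag of rice (5 lb) €9.78: grocery items → 0% → €0.00
Crossword puzzle book €11.66: printed books → 7.25% → €0.85
Camping tent (2-person) €292.89: sports equipment → 5.75% + 3.25% surcharge = 9% → €26.36
Basketball €42.44: sports equipment → 5.75% → €2.44
Total tax = €0.85 + €26.36 + €2.44 = €29.65

€29.65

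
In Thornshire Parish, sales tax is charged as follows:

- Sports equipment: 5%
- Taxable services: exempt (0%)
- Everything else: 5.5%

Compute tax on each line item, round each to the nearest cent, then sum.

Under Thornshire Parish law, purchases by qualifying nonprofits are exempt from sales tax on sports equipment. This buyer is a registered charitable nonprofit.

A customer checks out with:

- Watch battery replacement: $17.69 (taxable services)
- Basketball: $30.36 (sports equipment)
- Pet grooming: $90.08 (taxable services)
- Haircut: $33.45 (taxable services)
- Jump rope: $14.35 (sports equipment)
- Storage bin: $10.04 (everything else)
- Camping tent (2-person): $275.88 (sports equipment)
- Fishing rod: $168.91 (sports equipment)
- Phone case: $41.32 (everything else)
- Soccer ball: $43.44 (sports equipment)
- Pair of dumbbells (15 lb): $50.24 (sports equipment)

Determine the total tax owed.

$2.82

Watch battery replacement $17.69: taxable services → 0% → $0.00
Basketball $30.36: sports equipment, buyer-exempt → 0% → $0.00
Pet grooming $90.08: taxable services → 0% → $0.00
Haircut $33.45: taxable services → 0% → $0.00
Jump rope $14.35: sports equipment, buyer-exempt → 0% → $0.00
Storage bin $10.04: everything else → 5.5% → $0.55
Camping tent (2-person) $275.88: sports equipment, buyer-exempt → 0% → $0.00
Fishing rod $168.91: sports equipment, buyer-exempt → 0% → $0.00
Phone case $41.32: everything else → 5.5% → $2.27
Soccer ball $43.44: sports equipment, buyer-exempt → 0% → $0.00
Pair of dumbbells (15 lb) $50.24: sports equipment, buyer-exempt → 0% → $0.00
Total tax = $0.55 + $2.27 = $2.82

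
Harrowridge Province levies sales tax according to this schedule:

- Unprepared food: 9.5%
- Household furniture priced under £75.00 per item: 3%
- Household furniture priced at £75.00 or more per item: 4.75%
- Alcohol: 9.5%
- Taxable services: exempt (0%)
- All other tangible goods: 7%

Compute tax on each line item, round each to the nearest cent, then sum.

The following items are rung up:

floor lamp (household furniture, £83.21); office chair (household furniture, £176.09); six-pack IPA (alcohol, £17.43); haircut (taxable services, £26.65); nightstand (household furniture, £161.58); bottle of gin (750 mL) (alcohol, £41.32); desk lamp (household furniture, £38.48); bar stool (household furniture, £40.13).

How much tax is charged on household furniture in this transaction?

£22.34

Floor lamp £83.21: household furniture, £75.00 or more → 4.75% → £3.95
Office chair £176.09: household furniture, £75.00 or more → 4.75% → £8.36
Nightstand £161.58: household furniture, £75.00 or more → 4.75% → £7.68
Desk lamp £38.48: household furniture, under £75.00 → 3% → £1.15
Bar stool £40.13: household furniture, under £75.00 → 3% → £1.20
Tax on household furniture = £3.95 + £8.36 + £7.68 + £1.15 + £1.20 = £22.34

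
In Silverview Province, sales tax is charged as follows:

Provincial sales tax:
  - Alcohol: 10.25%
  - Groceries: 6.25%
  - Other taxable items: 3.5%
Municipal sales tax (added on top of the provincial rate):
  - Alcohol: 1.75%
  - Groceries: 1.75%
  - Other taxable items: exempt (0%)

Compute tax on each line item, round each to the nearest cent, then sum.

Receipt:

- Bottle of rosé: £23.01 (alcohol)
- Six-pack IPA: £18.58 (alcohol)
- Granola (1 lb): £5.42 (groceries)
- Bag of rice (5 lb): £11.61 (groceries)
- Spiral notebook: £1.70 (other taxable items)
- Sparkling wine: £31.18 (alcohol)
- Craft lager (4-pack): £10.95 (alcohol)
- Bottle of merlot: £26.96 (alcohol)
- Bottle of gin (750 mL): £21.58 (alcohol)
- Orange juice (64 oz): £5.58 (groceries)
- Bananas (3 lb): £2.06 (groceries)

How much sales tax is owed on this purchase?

Bottle of rosé £23.01: alcohol → 10.25% + 1.75% municipal = 12% → £2.76
Six-pack IPA £18.58: alcohol → 10.25% + 1.75% municipal = 12% → £2.23
Granola (1 lb) £5.42: groceries → 6.25% + 1.75% municipal = 8% → £0.43
Bag of rice (5 lb) £11.61: groceries → 6.25% + 1.75% municipal = 8% → £0.93
Spiral notebook £1.70: other taxable items → 3.5% + 0% municipal = 3.5% → £0.06
Sparkling wine £31.18: alcohol → 10.25% + 1.75% municipal = 12% → £3.74
Craft lager (4-pack) £10.95: alcohol → 10.25% + 1.75% municipal = 12% → £1.31
Bottle of merlot £26.96: alcohol → 10.25% + 1.75% municipal = 12% → £3.24
Bottle of gin (750 mL) £21.58: alcohol → 10.25% + 1.75% municipal = 12% → £2.59
Orange juice (64 oz) £5.58: groceries → 6.25% + 1.75% municipal = 8% → £0.45
Bananas (3 lb) £2.06: groceries → 6.25% + 1.75% municipal = 8% → £0.16
Total tax = £2.76 + £2.23 + £0.43 + £0.93 + £0.06 + £3.74 + £1.31 + £3.24 + £2.59 + £0.45 + £0.16 = £17.90

£17.90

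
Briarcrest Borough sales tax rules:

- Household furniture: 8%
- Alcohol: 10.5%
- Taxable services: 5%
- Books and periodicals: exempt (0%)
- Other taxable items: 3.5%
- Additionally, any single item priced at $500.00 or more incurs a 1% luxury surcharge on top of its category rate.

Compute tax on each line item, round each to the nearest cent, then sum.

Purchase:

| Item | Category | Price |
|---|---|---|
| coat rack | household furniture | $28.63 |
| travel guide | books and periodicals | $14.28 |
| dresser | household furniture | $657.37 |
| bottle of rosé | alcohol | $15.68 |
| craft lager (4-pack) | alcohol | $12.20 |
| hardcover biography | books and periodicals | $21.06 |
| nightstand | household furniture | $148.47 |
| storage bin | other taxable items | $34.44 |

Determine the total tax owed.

Coat rack $28.63: household furniture → 8% → $2.29
Travel guide $14.28: books and periodicals → 0% → $0.00
Dresser $657.37: household furniture → 8% + 1% surcharge = 9% → $59.16
Bottle of rosé $15.68: alcohol → 10.5% → $1.65
Craft lager (4-pack) $12.20: alcohol → 10.5% → $1.28
Hardcover biography $21.06: books and periodicals → 0% → $0.00
Nightstand $148.47: household furniture → 8% → $11.88
Storage bin $34.44: other taxable items → 3.5% → $1.21
Total tax = $2.29 + $59.16 + $1.65 + $1.28 + $11.88 + $1.21 = $77.47

$77.47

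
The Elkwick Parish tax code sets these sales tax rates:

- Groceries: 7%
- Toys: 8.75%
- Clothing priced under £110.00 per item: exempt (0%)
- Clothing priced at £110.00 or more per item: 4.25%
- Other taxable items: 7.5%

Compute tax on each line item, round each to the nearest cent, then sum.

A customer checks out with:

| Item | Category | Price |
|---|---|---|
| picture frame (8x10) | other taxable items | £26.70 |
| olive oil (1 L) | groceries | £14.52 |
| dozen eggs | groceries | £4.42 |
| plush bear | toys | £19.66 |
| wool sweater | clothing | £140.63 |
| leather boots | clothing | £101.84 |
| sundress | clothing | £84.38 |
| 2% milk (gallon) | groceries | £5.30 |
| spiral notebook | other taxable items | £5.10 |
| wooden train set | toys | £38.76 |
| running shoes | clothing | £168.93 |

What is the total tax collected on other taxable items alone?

Picture frame (8x10) £26.70: other taxable items → 7.5% → £2.00
Spiral notebook £5.10: other taxable items → 7.5% → £0.38
Tax on other taxable items = £2.00 + £0.38 = £2.38

£2.38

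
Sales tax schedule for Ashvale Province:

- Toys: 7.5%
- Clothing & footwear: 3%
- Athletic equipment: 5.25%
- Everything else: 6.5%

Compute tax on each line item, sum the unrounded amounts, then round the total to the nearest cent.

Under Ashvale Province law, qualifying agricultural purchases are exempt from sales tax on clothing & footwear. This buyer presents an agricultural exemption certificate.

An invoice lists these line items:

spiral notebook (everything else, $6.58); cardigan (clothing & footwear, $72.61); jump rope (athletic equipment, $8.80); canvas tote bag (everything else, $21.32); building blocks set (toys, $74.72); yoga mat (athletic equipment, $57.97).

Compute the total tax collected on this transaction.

Spiral notebook $6.58: everything else → 6.5% → $0.4277
Cardigan $72.61: clothing & footwear, buyer-exempt → 0% → $0.00
Jump rope $8.80: athletic equipment → 5.25% → $0.462
Canvas tote bag $21.32: everything else → 6.5% → $1.3858
Building blocks set $74.72: toys → 7.5% → $5.604
Yoga mat $57.97: athletic equipment → 5.25% → $3.043425
Unrounded tax sum = $10.922925 → $10.92

$10.92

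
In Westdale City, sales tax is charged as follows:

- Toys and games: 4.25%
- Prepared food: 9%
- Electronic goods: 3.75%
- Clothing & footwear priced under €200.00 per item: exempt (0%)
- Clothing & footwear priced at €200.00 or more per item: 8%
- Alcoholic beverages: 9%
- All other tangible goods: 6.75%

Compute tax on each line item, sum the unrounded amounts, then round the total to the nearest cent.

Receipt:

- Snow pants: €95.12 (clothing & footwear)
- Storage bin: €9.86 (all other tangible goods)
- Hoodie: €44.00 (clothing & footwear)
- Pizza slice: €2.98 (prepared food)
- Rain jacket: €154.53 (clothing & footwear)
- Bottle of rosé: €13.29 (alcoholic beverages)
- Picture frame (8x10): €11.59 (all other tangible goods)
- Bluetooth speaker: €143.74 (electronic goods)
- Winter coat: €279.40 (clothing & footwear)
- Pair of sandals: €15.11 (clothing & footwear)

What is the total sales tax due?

€30.65

Snow pants €95.12: clothing & footwear, under €200.00 → 0% → €0.00
Storage bin €9.86: all other tangible goods → 6.75% → €0.66555
Hoodie €44.00: clothing & footwear, under €200.00 → 0% → €0.00
Pizza slice €2.98: prepared food → 9% → €0.2682
Rain jacket €154.53: clothing & footwear, under €200.00 → 0% → €0.00
Bottle of rosé €13.29: alcoholic beverages → 9% → €1.1961
Picture frame (8x10) €11.59: all other tangible goods → 6.75% → €0.782325
Bluetooth speaker €143.74: electronic goods → 3.75% → €5.39025
Winter coat €279.40: clothing & footwear, €200.00 or more → 8% → €22.352
Pair of sandals €15.11: clothing & footwear, under €200.00 → 0% → €0.00
Unrounded tax sum = €30.654425 → €30.65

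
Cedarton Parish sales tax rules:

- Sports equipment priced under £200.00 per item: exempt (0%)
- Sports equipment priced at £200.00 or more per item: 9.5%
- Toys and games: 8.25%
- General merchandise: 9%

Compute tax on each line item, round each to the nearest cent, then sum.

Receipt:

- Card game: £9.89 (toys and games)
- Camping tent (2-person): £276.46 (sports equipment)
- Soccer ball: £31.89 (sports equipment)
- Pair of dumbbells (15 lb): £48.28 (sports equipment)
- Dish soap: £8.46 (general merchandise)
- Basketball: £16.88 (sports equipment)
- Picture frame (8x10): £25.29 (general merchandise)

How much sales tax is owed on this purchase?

Card game £9.89: toys and games → 8.25% → £0.82
Camping tent (2-person) £276.46: sports equipment, £200.00 or more → 9.5% → £26.26
Soccer ball £31.89: sports equipment, under £200.00 → 0% → £0.00
Pair of dumbbells (15 lb) £48.28: sports equipment, under £200.00 → 0% → £0.00
Dish soap £8.46: general merchandise → 9% → £0.76
Basketball £16.88: sports equipment, under £200.00 → 0% → £0.00
Picture frame (8x10) £25.29: general merchandise → 9% → £2.28
Total tax = £0.82 + £26.26 + £0.76 + £2.28 = £30.12

£30.12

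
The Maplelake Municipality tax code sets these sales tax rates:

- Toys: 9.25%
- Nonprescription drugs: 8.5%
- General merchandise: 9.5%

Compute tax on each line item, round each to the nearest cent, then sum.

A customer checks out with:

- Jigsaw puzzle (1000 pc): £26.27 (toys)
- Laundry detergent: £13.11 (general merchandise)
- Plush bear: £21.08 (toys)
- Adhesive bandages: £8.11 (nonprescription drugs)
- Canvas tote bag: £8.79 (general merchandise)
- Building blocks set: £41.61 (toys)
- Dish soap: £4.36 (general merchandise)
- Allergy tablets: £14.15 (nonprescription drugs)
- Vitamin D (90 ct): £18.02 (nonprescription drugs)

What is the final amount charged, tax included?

£169.65

Jigsaw puzzle (1000 pc) £26.27: toys → 9.25% → £2.43
Laundry detergent £13.11: general merchandise → 9.5% → £1.25
Plush bear £21.08: toys → 9.25% → £1.95
Adhesive bandages £8.11: nonprescription drugs → 8.5% → £0.69
Canvas tote bag £8.79: general merchandise → 9.5% → £0.84
Building blocks set £41.61: toys → 9.25% → £3.85
Dish soap £4.36: general merchandise → 9.5% → £0.41
Allergy tablets £14.15: nonprescription drugs → 8.5% → £1.20
Vitamin D (90 ct) £18.02: nonprescription drugs → 8.5% → £1.53
Subtotal = £155.50; tax = £14.15; total due = £169.65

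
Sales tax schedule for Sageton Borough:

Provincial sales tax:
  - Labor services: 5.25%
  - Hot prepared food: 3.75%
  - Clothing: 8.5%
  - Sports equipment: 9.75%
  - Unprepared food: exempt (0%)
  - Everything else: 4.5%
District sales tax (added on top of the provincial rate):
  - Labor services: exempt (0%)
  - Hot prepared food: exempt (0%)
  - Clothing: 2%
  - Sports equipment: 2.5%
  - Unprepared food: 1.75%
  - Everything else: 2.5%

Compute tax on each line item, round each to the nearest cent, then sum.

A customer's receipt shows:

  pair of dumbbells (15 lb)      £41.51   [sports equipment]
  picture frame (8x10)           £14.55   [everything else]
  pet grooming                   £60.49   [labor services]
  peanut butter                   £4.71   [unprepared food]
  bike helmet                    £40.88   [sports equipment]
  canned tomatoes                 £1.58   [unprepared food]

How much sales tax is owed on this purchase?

Pair of dumbbells (15 lb) £41.51: sports equipment → 9.75% + 2.5% district = 12.25% → £5.08
Picture frame (8x10) £14.55: everything else → 4.5% + 2.5% district = 7% → £1.02
Pet grooming £60.49: labor services → 5.25% + 0% district = 5.25% → £3.18
Peanut butter £4.71: unprepared food → 0% + 1.75% district = 1.75% → £0.08
Bike helmet £40.88: sports equipment → 9.75% + 2.5% district = 12.25% → £5.01
Canned tomatoes £1.58: unprepared food → 0% + 1.75% district = 1.75% → £0.03
Total tax = £5.08 + £1.02 + £3.18 + £0.08 + £5.01 + £0.03 = £14.40

£14.40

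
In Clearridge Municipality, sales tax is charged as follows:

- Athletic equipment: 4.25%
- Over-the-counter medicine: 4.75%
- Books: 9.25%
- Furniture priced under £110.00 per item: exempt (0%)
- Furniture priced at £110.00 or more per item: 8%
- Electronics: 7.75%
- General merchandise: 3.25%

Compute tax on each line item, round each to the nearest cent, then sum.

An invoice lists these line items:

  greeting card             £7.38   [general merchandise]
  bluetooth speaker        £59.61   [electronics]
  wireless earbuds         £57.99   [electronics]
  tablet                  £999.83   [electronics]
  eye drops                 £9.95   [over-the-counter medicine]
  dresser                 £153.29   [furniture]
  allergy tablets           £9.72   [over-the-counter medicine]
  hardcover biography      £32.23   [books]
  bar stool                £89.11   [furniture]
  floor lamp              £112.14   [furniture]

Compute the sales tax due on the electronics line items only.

Bluetooth speaker £59.61: electronics → 7.75% → £4.62
Wireless earbuds £57.99: electronics → 7.75% → £4.49
Tablet £999.83: electronics → 7.75% → £77.49
Tax on electronics = £4.62 + £4.49 + £77.49 = £86.60

£86.60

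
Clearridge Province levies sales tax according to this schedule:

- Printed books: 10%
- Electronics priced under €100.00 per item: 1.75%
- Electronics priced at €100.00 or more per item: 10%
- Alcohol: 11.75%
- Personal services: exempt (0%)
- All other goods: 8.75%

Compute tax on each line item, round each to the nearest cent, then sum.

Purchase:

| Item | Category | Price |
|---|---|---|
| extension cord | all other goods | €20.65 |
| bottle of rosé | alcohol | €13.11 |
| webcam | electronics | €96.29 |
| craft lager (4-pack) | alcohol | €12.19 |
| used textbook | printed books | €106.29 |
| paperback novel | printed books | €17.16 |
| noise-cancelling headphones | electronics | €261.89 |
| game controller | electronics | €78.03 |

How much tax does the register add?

€46.38

Extension cord €20.65: all other goods → 8.75% → €1.81
Bottle of rosé €13.11: alcohol → 11.75% → €1.54
Webcam €96.29: electronics, under €100.00 → 1.75% → €1.69
Craft lager (4-pack) €12.19: alcohol → 11.75% → €1.43
Used textbook €106.29: printed books → 10% → €10.63
Paperback novel €17.16: printed books → 10% → €1.72
Noise-cancelling headphones €261.89: electronics, €100.00 or more → 10% → €26.19
Game controller €78.03: electronics, under €100.00 → 1.75% → €1.37
Total tax = €1.81 + €1.54 + €1.69 + €1.43 + €10.63 + €1.72 + €26.19 + €1.37 = €46.38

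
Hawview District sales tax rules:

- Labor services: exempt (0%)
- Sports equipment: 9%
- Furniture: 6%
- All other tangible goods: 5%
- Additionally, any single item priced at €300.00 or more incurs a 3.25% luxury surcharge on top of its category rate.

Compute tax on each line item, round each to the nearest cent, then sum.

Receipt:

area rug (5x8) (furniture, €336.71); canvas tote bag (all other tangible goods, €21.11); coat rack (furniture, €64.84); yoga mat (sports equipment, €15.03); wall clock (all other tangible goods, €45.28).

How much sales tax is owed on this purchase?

Area rug (5x8) €336.71: furniture → 6% + 3.25% surcharge = 9.25% → €31.15
Canvas tote bag €21.11: all other tangible goods → 5% → €1.06
Coat rack €64.84: furniture → 6% → €3.89
Yoga mat €15.03: sports equipment → 9% → €1.35
Wall clock €45.28: all other tangible goods → 5% → €2.26
Total tax = €31.15 + €1.06 + €3.89 + €1.35 + €2.26 = €39.71

€39.71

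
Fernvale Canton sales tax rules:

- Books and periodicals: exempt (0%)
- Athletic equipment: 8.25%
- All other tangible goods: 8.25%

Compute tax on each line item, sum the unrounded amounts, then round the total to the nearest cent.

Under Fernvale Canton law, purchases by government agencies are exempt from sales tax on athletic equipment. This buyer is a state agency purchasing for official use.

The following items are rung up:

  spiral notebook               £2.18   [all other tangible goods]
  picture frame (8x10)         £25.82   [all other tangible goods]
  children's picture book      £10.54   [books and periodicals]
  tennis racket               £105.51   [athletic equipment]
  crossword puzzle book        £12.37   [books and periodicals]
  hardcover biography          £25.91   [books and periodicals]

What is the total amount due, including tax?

Spiral notebook £2.18: all other tangible goods → 8.25% → £0.17985
Picture frame (8x10) £25.82: all other tangible goods → 8.25% → £2.13015
Children's picture book £10.54: books and periodicals → 0% → £0.00
Tennis racket £105.51: athletic equipment, buyer-exempt → 0% → £0.00
Crossword puzzle book £12.37: books and periodicals → 0% → £0.00
Hardcover biography £25.91: books and periodicals → 0% → £0.00
Subtotal = £182.33; unrounded tax = £2.31 → £2.31; total due = £184.64

£184.64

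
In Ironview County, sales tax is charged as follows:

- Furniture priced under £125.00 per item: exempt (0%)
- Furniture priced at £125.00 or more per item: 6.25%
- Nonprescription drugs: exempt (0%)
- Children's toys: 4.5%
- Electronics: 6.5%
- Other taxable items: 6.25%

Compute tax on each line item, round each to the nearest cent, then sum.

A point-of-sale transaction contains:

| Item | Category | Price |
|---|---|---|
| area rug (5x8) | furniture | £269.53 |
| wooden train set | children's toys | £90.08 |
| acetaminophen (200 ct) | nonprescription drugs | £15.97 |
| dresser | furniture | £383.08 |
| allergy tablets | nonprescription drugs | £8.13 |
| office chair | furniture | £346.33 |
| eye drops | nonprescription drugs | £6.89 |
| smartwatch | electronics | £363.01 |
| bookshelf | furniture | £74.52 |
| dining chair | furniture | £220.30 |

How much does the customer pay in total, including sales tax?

Area rug (5x8) £269.53: furniture, £125.00 or more → 6.25% → £16.85
Wooden train set £90.08: children's toys → 4.5% → £4.05
Acetaminophen (200 ct) £15.97: nonprescription drugs → 0% → £0.00
Dresser £383.08: furniture, £125.00 or more → 6.25% → £23.94
Allergy tablets £8.13: nonprescription drugs → 0% → £0.00
Office chair £346.33: furniture, £125.00 or more → 6.25% → £21.65
Eye drops £6.89: nonprescription drugs → 0% → £0.00
Smartwatch £363.01: electronics → 6.5% → £23.60
Bookshelf £74.52: furniture, under £125.00 → 0% → £0.00
Dining chair £220.30: furniture, £125.00 or more → 6.25% → £13.77
Subtotal = £1777.84; tax = £103.86; total due = £1881.70

£1881.70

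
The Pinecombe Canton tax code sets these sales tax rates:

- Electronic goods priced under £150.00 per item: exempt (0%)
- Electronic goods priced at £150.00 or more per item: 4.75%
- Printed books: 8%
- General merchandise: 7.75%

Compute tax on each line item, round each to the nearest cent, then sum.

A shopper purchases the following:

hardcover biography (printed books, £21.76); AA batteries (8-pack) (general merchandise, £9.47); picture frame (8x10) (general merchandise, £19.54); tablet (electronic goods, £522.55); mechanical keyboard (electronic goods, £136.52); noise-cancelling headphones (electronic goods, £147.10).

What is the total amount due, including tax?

£885.74

Hardcover biography £21.76: printed books → 8% → £1.74
AA batteries (8-pack) £9.47: general merchandise → 7.75% → £0.73
Picture frame (8x10) £19.54: general merchandise → 7.75% → £1.51
Tablet £522.55: electronic goods, £150.00 or more → 4.75% → £24.82
Mechanical keyboard £136.52: electronic goods, under £150.00 → 0% → £0.00
Noise-cancelling headphones £147.10: electronic goods, under £150.00 → 0% → £0.00
Subtotal = £856.94; tax = £28.80; total due = £885.74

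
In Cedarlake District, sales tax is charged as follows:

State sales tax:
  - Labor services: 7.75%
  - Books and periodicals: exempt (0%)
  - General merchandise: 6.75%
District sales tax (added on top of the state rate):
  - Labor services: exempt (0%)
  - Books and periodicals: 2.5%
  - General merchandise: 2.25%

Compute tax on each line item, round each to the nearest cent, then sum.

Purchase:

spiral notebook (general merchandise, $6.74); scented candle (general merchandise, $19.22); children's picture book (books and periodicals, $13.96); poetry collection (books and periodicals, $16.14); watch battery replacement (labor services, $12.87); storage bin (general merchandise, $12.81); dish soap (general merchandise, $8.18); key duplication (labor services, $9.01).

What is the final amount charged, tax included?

$105.61

Spiral notebook $6.74: general merchandise → 6.75% + 2.25% district = 9% → $0.61
Scented candle $19.22: general merchandise → 6.75% + 2.25% district = 9% → $1.73
Children's picture book $13.96: books and periodicals → 0% + 2.5% district = 2.5% → $0.35
Poetry collection $16.14: books and periodicals → 0% + 2.5% district = 2.5% → $0.40
Watch battery replacement $12.87: labor services → 7.75% + 0% district = 7.75% → $1.00
Storage bin $12.81: general merchandise → 6.75% + 2.25% district = 9% → $1.15
Dish soap $8.18: general merchandise → 6.75% + 2.25% district = 9% → $0.74
Key duplication $9.01: labor services → 7.75% + 0% district = 7.75% → $0.70
Subtotal = $98.93; tax = $6.68; total due = $105.61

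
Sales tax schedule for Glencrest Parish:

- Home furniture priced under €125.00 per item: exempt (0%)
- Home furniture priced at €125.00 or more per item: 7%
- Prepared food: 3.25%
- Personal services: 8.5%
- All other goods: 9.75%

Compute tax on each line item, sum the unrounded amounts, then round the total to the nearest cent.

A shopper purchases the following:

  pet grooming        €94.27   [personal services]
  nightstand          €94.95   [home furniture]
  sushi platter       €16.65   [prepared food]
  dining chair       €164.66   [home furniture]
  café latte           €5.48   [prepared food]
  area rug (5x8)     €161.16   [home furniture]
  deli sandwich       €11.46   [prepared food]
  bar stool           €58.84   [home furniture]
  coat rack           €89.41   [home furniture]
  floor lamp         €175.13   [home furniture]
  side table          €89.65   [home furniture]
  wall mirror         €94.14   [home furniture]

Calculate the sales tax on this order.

Pet grooming €94.27: personal services → 8.5% → €8.01295
Nightstand €94.95: home furniture, under €125.00 → 0% → €0.00
Sushi platter €16.65: prepared food → 3.25% → €0.541125
Dining chair €164.66: home furniture, €125.00 or more → 7% → €11.5262
Café latte €5.48: prepared food → 3.25% → €0.1781
Area rug (5x8) €161.16: home furniture, €125.00 or more → 7% → €11.2812
Deli sandwich €11.46: prepared food → 3.25% → €0.37245
Bar stool €58.84: home furniture, under €125.00 → 0% → €0.00
Coat rack €89.41: home furniture, under €125.00 → 0% → €0.00
Floor lamp €175.13: home furniture, €125.00 or more → 7% → €12.2591
Side table €89.65: home furniture, under €125.00 → 0% → €0.00
Wall mirror €94.14: home furniture, under €125.00 → 0% → €0.00
Unrounded tax sum = €44.171125 → €44.17

€44.17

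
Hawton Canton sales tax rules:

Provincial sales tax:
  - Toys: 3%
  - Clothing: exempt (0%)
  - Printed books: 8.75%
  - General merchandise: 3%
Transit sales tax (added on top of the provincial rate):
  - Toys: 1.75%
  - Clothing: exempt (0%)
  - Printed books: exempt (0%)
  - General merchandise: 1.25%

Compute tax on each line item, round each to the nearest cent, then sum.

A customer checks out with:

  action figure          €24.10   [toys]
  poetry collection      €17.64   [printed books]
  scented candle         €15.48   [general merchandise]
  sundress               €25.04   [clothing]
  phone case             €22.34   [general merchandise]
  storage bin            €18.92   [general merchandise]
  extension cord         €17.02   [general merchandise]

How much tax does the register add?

€5.81

Action figure €24.10: toys → 3% + 1.75% transit = 4.75% → €1.14
Poetry collection €17.64: printed books → 8.75% + 0% transit = 8.75% → €1.54
Scented candle €15.48: general merchandise → 3% + 1.25% transit = 4.25% → €0.66
Sundress €25.04: clothing → 0% + 0% transit = 0% → €0.00
Phone case €22.34: general merchandise → 3% + 1.25% transit = 4.25% → €0.95
Storage bin €18.92: general merchandise → 3% + 1.25% transit = 4.25% → €0.80
Extension cord €17.02: general merchandise → 3% + 1.25% transit = 4.25% → €0.72
Total tax = €1.14 + €1.54 + €0.66 + €0.95 + €0.80 + €0.72 = €5.81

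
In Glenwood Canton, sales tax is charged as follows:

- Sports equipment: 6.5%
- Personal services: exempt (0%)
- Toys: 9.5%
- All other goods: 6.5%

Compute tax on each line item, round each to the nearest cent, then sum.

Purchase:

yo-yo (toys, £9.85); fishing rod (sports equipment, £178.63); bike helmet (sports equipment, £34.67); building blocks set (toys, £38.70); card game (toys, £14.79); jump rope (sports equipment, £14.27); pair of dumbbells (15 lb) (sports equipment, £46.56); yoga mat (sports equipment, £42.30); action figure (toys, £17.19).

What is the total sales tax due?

Yo-yo £9.85: toys → 9.5% → £0.94
Fishing rod £178.63: sports equipment → 6.5% → £11.61
Bike helmet £34.67: sports equipment → 6.5% → £2.25
Building blocks set £38.70: toys → 9.5% → £3.68
Card game £14.79: toys → 9.5% → £1.41
Jump rope £14.27: sports equipment → 6.5% → £0.93
Pair of dumbbells (15 lb) £46.56: sports equipment → 6.5% → £3.03
Yoga mat £42.30: sports equipment → 6.5% → £2.75
Action figure £17.19: toys → 9.5% → £1.63
Total tax = £0.94 + £11.61 + £2.25 + £3.68 + £1.41 + £0.93 + £3.03 + £2.75 + £1.63 = £28.23

£28.23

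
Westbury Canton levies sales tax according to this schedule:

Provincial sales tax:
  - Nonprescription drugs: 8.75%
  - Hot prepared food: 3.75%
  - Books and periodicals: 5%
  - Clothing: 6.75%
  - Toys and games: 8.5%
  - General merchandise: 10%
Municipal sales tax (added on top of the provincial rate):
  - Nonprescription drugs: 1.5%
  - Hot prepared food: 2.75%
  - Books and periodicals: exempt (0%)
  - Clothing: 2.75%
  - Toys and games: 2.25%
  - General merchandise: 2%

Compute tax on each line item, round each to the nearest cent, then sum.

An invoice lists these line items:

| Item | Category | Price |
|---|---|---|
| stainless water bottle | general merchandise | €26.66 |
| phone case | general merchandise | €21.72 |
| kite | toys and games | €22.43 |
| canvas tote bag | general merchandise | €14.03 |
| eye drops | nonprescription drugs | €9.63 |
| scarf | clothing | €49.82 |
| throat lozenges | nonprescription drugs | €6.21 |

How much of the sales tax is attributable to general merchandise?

€7.49

Stainless water bottle €26.66: general merchandise → 10% + 2% municipal = 12% → €3.20
Phone case €21.72: general merchandise → 10% + 2% municipal = 12% → €2.61
Canvas tote bag €14.03: general merchandise → 10% + 2% municipal = 12% → €1.68
Tax on general merchandise = €3.20 + €2.61 + €1.68 = €7.49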